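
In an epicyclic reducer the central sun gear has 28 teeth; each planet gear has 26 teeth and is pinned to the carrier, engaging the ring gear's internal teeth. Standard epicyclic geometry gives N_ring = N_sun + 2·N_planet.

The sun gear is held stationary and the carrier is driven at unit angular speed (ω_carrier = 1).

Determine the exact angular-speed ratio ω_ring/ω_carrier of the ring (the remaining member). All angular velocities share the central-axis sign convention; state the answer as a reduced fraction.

27/20

N_ring = 28 + 2·26 = 80
28(ω_s−ω_c) = −80(ω_r−ω_c),  ω_s=0, ω_c=1
ω_r = 1 − (28/80)(0−1) = 27/20
ω_r/ω_c = 27/20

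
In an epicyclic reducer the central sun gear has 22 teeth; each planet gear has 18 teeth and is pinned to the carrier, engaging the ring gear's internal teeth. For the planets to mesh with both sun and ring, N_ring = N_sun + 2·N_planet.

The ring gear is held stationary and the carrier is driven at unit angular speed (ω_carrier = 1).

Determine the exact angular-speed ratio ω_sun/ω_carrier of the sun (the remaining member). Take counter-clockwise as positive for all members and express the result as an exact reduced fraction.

N_ring = 22 + 2·18 = 58
22(ω_s−ω_c) = −58(ω_r−ω_c),  ω_r=0, ω_c=1
ω_s = 1 − (58/22)(0−1) = 40/11
ω_s/ω_c = 40/11

40/11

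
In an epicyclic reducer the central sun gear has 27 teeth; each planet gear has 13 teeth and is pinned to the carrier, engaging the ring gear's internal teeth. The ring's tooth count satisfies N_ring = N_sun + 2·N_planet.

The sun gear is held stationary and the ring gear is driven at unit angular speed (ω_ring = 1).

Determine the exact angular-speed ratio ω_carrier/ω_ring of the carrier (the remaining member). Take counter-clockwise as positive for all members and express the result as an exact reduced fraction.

53/80

N_ring = 27 + 2·13 = 53
27(ω_s−ω_c) = −53(ω_r−ω_c),  ω_s=0, ω_r=1
27(0−ω_c) = −53(1−ω_c)  ⇒  80ω_c = 53  ⇒  ω_c = 53/80
ω_c/ω_r = 53/80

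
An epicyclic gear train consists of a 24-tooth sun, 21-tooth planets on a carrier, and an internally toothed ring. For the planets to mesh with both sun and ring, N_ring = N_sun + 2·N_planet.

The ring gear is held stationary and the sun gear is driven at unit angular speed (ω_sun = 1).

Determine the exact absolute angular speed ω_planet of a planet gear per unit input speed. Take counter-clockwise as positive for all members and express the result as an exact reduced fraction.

-4/7

N_ring = 24 + 2·21 = 66
24(ω_s−ω_c) = −66(ω_r−ω_c),  ω_r=0, ω_s=1
24(1−ω_c) = −66(0−ω_c)  ⇒  90ω_c = 24  ⇒  ω_c = 4/15
sun–planet: 24·(1−4/15) = −21·(ω_p−ω_c)  ⇒  ω_p−ω_c = −(24/21)·(11/15) = -88/105
ω_p = 4/15 − 88/105 = -4/7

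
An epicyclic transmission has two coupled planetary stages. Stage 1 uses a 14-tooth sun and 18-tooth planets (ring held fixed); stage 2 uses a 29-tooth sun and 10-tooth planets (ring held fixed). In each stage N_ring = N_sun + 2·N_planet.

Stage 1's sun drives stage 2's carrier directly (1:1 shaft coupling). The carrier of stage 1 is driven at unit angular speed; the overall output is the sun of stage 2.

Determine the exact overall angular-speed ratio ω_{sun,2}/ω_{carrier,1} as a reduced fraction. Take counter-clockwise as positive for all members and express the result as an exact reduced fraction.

Stage 1: N_ring = 14 + 2·18 = 50
Stage 1: 14(ω_s−ω_c) = −50(ω_r−ω_c),  ω_r=0, ω_c=1
Stage 1: ω_s = 1 − (50/14)(0−1) = 32/7
  ⇒ ω_s¹/ω_c¹ = 32/7
Stage 2: N_ring = 29 + 2·10 = 49
Stage 2: 29(ω_s−ω_c) = −49(ω_r−ω_c),  ω_r=0, ω_c=1
Stage 2: ω_s = 1 − (49/29)(0−1) = 78/29
  ⇒ ω_s²/ω_c² = 78/29
Coupling ω_c² = ω_s¹ ⇒ overall = 32/7 × 78/29 = 2496/203

2496/203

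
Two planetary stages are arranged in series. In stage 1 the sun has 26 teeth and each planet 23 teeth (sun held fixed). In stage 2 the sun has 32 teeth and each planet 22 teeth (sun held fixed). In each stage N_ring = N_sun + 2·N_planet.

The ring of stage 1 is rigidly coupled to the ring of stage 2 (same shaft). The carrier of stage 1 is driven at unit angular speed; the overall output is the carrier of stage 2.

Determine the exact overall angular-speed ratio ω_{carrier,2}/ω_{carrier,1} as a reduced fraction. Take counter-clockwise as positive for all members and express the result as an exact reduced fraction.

Stage 1: N_ring = 26 + 2·23 = 72
Stage 1: 26(ω_s−ω_c) = −72(ω_r−ω_c),  ω_s=0, ω_c=1
Stage 1: ω_r = 1 − (26/72)(0−1) = 49/36
  ⇒ ω_r¹/ω_c¹ = 49/36
Stage 2: N_ring = 32 + 2·22 = 76
Stage 2: 32(ω_s−ω_c) = −76(ω_r−ω_c),  ω_s=0, ω_r=1
Stage 2: 32(0−ω_c) = −76(1−ω_c)  ⇒  108ω_c = 76  ⇒  ω_c = 19/27
  ⇒ ω_c²/ω_r² = 19/27
Coupling ω_r² = ω_r¹ ⇒ overall = 49/36 × 19/27 = 931/972

931/972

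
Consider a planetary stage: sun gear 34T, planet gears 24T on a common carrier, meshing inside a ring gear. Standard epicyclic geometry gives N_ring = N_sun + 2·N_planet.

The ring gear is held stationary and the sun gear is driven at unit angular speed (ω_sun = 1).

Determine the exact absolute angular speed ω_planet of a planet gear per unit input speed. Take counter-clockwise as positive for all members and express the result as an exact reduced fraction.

N_ring = 34 + 2·24 = 82
34(ω_s−ω_c) = −82(ω_r−ω_c),  ω_r=0, ω_s=1
34(1−ω_c) = −82(0−ω_c)  ⇒  116ω_c = 34  ⇒  ω_c = 17/58
sun–planet: 34·(1−17/58) = −24·(ω_p−ω_c)  ⇒  ω_p−ω_c = −(34/24)·(41/58) = -697/696
ω_p = 17/58 − 697/696 = -17/24

-17/24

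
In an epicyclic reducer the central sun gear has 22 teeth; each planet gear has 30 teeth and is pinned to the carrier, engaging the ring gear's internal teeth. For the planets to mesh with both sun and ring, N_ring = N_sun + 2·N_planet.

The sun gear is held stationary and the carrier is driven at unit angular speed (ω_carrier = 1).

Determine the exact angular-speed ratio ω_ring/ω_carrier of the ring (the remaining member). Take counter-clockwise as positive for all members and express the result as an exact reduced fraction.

N_ring = 22 + 2·30 = 82
22(ω_s−ω_c) = −82(ω_r−ω_c),  ω_s=0, ω_c=1
ω_r = 1 − (22/82)(0−1) = 52/41
ω_r/ω_c = 52/41

52/41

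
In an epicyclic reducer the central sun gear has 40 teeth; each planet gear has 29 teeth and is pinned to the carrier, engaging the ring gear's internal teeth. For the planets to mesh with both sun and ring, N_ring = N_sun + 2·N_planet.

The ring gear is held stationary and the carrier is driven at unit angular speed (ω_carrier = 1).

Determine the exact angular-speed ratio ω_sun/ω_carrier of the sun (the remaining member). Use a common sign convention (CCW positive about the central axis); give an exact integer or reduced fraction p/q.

69/20

N_ring = 40 + 2·29 = 98
40(ω_s−ω_c) = −98(ω_r−ω_c),  ω_r=0, ω_c=1
ω_s = 1 − (98/40)(0−1) = 69/20
ω_s/ω_c = 69/20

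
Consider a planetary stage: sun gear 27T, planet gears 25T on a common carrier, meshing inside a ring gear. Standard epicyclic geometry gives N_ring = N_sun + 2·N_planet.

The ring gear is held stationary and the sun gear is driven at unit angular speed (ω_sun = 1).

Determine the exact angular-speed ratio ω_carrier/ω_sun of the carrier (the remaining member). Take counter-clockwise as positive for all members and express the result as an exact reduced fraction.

N_ring = 27 + 2·25 = 77
27(ω_s−ω_c) = −77(ω_r−ω_c),  ω_r=0, ω_s=1
27(1−ω_c) = −77(0−ω_c)  ⇒  104ω_c = 27  ⇒  ω_c = 27/104
ω_c/ω_s = 27/104

27/104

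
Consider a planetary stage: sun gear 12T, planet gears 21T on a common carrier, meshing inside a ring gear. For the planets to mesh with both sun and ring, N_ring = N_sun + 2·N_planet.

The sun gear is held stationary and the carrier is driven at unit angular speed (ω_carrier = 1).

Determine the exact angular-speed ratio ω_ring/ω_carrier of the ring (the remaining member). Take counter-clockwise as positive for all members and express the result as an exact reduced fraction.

N_ring = 12 + 2·21 = 54
12(ω_s−ω_c) = −54(ω_r−ω_c),  ω_s=0, ω_c=1
ω_r = 1 − (12/54)(0−1) = 11/9
ω_r/ω_c = 11/9

11/9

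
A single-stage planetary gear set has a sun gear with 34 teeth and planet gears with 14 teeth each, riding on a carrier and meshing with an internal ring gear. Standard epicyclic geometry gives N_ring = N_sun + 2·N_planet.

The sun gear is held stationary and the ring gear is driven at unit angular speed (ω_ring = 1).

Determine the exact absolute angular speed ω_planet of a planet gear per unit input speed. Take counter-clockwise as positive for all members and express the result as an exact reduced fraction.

31/14

N_ring = 34 + 2·14 = 62
34(ω_s−ω_c) = −62(ω_r−ω_c),  ω_s=0, ω_r=1
34(0−ω_c) = −62(1−ω_c)  ⇒  96ω_c = 62  ⇒  ω_c = 31/48
sun–planet: 34·(0−31/48) = −14·(ω_p−ω_c)  ⇒  ω_p−ω_c = −(34/14)·(-31/48) = 527/336
ω_p = 31/48 + 527/336 = 31/14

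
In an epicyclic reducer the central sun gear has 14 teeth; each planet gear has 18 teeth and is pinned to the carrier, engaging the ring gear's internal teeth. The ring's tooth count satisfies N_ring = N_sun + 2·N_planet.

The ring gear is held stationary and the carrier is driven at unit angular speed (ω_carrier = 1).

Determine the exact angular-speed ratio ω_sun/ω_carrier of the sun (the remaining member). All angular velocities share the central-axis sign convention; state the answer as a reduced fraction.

N_ring = 14 + 2·18 = 50
14(ω_s−ω_c) = −50(ω_r−ω_c),  ω_r=0, ω_c=1
ω_s = 1 − (50/14)(0−1) = 32/7
ω_s/ω_c = 32/7

32/7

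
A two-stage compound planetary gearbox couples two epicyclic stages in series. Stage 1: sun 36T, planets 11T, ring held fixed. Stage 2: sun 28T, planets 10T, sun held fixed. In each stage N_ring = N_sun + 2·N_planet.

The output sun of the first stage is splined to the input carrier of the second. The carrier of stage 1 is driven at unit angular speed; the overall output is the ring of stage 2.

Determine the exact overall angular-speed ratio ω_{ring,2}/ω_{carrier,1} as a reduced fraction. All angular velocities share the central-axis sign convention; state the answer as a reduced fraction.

893/216

Stage 1: N_ring = 36 + 2·11 = 58
Stage 1: 36(ω_s−ω_c) = −58(ω_r−ω_c),  ω_r=0, ω_c=1
Stage 1: ω_s = 1 − (58/36)(0−1) = 47/18
  ⇒ ω_s¹/ω_c¹ = 47/18
Stage 2: N_ring = 28 + 2·10 = 48
Stage 2: 28(ω_s−ω_c) = −48(ω_r−ω_c),  ω_s=0, ω_c=1
Stage 2: ω_r = 1 − (28/48)(0−1) = 19/12
  ⇒ ω_r²/ω_c² = 19/12
Coupling ω_c² = ω_s¹ ⇒ overall = 47/18 × 19/12 = 893/216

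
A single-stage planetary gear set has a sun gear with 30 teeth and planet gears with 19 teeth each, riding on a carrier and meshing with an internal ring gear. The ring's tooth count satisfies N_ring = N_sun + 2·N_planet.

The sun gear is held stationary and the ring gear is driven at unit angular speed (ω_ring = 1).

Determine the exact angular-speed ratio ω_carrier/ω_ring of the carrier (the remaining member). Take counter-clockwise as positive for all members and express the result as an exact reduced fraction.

34/49

N_ring = 30 + 2·19 = 68
30(ω_s−ω_c) = −68(ω_r−ω_c),  ω_s=0, ω_r=1
30(0−ω_c) = −68(1−ω_c)  ⇒  98ω_c = 68  ⇒  ω_c = 34/49
ω_c/ω_r = 34/49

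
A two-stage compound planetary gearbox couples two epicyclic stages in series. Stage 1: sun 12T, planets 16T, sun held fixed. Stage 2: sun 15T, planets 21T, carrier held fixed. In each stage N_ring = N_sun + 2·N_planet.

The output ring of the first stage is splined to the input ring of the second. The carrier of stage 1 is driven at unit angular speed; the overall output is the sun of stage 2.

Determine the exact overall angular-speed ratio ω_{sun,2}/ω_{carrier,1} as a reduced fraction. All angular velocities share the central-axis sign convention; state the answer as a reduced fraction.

Stage 1: N_ring = 12 + 2·16 = 44
Stage 1: 12(ω_s−ω_c) = −44(ω_r−ω_c),  ω_s=0, ω_c=1
Stage 1: ω_r = 1 − (12/44)(0−1) = 14/11
  ⇒ ω_r¹/ω_c¹ = 14/11
Stage 2: N_ring = 15 + 2·21 = 57
Stage 2: 15(ω_s−ω_c) = −57(ω_r−ω_c),  ω_c=0, ω_r=1
Stage 2: ω_s = 0 − (57/15)(1−0) = -19/5
  ⇒ ω_s²/ω_r² = -19/5
Coupling ω_r² = ω_r¹ ⇒ overall = 14/11 × -19/5 = -266/55

-266/55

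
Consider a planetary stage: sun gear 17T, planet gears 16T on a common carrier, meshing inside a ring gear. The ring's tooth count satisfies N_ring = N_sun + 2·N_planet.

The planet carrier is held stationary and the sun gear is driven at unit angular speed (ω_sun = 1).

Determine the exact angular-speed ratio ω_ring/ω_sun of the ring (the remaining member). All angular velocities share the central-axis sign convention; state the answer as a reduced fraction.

-17/49

N_ring = 17 + 2·16 = 49
17(ω_s−ω_c) = −49(ω_r−ω_c),  ω_c=0, ω_s=1
ω_r = 0 − (17/49)(1−0) = -17/49
ω_r/ω_s = -17/49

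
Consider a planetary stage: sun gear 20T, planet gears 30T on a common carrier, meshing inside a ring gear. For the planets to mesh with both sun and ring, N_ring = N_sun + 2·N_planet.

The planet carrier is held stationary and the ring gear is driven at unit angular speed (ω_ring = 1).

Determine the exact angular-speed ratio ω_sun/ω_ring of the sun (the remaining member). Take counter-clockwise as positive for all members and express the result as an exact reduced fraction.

-4

N_ring = 20 + 2·30 = 80
20(ω_s−ω_c) = −80(ω_r−ω_c),  ω_c=0, ω_r=1
ω_s = 0 − (80/20)(1−0) = -4
ω_s/ω_r = -4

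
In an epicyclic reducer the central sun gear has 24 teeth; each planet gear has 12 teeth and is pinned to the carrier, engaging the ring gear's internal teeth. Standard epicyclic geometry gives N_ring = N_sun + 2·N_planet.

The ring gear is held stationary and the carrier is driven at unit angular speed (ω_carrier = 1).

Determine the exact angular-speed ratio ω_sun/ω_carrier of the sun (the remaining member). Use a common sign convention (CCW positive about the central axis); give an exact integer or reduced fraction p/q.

3

N_ring = 24 + 2·12 = 48
24(ω_s−ω_c) = −48(ω_r−ω_c),  ω_r=0, ω_c=1
ω_s = 1 − (48/24)(0−1) = 3
ω_s/ω_c = 3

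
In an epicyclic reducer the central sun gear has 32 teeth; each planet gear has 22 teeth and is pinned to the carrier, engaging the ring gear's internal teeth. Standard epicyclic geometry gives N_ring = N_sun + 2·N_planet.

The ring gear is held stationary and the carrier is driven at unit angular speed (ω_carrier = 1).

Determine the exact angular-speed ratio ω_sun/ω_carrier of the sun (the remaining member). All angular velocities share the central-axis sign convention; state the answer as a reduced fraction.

N_ring = 32 + 2·22 = 76
32(ω_s−ω_c) = −76(ω_r−ω_c),  ω_r=0, ω_c=1
ω_s = 1 − (76/32)(0−1) = 27/8
ω_s/ω_c = 27/8

27/8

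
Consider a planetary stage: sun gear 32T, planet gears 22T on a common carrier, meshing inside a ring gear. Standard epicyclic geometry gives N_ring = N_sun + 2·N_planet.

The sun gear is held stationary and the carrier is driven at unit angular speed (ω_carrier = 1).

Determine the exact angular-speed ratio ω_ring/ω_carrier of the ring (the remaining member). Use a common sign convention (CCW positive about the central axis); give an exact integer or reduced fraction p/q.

N_ring = 32 + 2·22 = 76
32(ω_s−ω_c) = −76(ω_r−ω_c),  ω_s=0, ω_c=1
ω_r = 1 − (32/76)(0−1) = 27/19
ω_r/ω_c = 27/19

27/19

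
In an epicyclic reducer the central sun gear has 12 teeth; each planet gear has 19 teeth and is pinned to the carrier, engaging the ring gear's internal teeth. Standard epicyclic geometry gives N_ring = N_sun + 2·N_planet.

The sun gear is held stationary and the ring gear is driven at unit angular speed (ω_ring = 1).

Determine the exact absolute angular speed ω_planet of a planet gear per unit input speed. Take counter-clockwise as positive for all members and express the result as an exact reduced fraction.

25/19

N_ring = 12 + 2·19 = 50
12(ω_s−ω_c) = −50(ω_r−ω_c),  ω_s=0, ω_r=1
12(0−ω_c) = −50(1−ω_c)  ⇒  62ω_c = 50  ⇒  ω_c = 25/31
sun–planet: 12·(0−25/31) = −19·(ω_p−ω_c)  ⇒  ω_p−ω_c = −(12/19)·(-25/31) = 300/589
ω_p = 25/31 + 300/589 = 25/19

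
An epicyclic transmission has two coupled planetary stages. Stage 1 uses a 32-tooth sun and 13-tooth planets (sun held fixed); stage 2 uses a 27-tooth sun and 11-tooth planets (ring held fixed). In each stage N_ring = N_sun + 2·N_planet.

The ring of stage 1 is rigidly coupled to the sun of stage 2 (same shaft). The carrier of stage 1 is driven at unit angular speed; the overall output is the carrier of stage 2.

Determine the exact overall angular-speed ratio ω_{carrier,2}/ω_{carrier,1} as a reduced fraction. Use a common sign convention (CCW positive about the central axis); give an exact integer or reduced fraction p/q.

Stage 1: N_ring = 32 + 2·13 = 58
Stage 1: 32(ω_s−ω_c) = −58(ω_r−ω_c),  ω_s=0, ω_c=1
Stage 1: ω_r = 1 − (32/58)(0−1) = 45/29
  ⇒ ω_r¹/ω_c¹ = 45/29
Stage 2: N_ring = 27 + 2·11 = 49
Stage 2: 27(ω_s−ω_c) = −49(ω_r−ω_c),  ω_r=0, ω_s=1
Stage 2: 27(1−ω_c) = −49(0−ω_c)  ⇒  76ω_c = 27  ⇒  ω_c = 27/76
  ⇒ ω_c²/ω_s² = 27/76
Coupling ω_s² = ω_r¹ ⇒ overall = 45/29 × 27/76 = 1215/2204

1215/2204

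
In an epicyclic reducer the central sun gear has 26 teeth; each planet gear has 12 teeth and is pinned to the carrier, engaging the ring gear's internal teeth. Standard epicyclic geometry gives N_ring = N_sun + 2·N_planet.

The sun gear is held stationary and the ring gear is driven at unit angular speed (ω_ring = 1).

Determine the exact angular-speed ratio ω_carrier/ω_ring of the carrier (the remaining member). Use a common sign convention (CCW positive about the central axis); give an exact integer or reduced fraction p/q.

25/38

N_ring = 26 + 2·12 = 50
26(ω_s−ω_c) = −50(ω_r−ω_c),  ω_s=0, ω_r=1
26(0−ω_c) = −50(1−ω_c)  ⇒  76ω_c = 50  ⇒  ω_c = 25/38
ω_c/ω_r = 25/38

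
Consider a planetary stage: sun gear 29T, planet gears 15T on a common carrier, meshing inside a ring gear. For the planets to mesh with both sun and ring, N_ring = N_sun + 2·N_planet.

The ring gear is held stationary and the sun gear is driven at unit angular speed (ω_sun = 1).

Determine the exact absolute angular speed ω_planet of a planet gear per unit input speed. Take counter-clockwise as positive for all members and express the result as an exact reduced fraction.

N_ring = 29 + 2·15 = 59
29(ω_s−ω_c) = −59(ω_r−ω_c),  ω_r=0, ω_s=1
29(1−ω_c) = −59(0−ω_c)  ⇒  88ω_c = 29  ⇒  ω_c = 29/88
sun–planet: 29·(1−29/88) = −15·(ω_p−ω_c)  ⇒  ω_p−ω_c = −(29/15)·(59/88) = -1711/1320
ω_p = 29/88 − 1711/1320 = -29/30

-29/30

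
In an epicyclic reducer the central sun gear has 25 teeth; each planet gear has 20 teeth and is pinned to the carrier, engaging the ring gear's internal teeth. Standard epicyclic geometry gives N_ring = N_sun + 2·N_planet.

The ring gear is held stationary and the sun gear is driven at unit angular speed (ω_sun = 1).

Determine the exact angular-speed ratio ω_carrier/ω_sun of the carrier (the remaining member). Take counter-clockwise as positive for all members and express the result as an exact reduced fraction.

N_ring = 25 + 2·20 = 65
25(ω_s−ω_c) = −65(ω_r−ω_c),  ω_r=0, ω_s=1
25(1−ω_c) = −65(0−ω_c)  ⇒  90ω_c = 25  ⇒  ω_c = 5/18
ω_c/ω_s = 5/18

5/18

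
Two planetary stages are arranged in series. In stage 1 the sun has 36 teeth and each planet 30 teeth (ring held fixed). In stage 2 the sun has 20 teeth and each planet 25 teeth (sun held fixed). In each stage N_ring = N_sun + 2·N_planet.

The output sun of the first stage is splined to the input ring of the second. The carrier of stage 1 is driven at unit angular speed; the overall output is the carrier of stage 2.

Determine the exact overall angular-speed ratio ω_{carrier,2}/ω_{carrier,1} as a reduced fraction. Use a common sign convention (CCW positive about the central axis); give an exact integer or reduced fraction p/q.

Stage 1: N_ring = 36 + 2·30 = 96
Stage 1: 36(ω_s−ω_c) = −96(ω_r−ω_c),  ω_r=0, ω_c=1
Stage 1: ω_s = 1 − (96/36)(0−1) = 11/3
  ⇒ ω_s¹/ω_c¹ = 11/3
Stage 2: N_ring = 20 + 2·25 = 70
Stage 2: 20(ω_s−ω_c) = −70(ω_r−ω_c),  ω_s=0, ω_r=1
Stage 2: 20(0−ω_c) = −70(1−ω_c)  ⇒  90ω_c = 70  ⇒  ω_c = 7/9
  ⇒ ω_c²/ω_r² = 7/9
Coupling ω_r² = ω_s¹ ⇒ overall = 11/3 × 7/9 = 77/27

77/27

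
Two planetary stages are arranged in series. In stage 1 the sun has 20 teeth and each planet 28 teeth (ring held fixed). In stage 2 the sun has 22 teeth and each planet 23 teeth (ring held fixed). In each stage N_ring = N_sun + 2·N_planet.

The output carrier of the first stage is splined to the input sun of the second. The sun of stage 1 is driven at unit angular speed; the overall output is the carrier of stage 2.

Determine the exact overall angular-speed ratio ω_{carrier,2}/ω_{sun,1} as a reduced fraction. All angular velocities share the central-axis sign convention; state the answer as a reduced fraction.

11/216

Stage 1: N_ring = 20 + 2·28 = 76
Stage 1: 20(ω_s−ω_c) = −76(ω_r−ω_c),  ω_r=0, ω_s=1
Stage 1: 20(1−ω_c) = −76(0−ω_c)  ⇒  96ω_c = 20  ⇒  ω_c = 5/24
  ⇒ ω_c¹/ω_s¹ = 5/24
Stage 2: N_ring = 22 + 2·23 = 68
Stage 2: 22(ω_s−ω_c) = −68(ω_r−ω_c),  ω_r=0, ω_s=1
Stage 2: 22(1−ω_c) = −68(0−ω_c)  ⇒  90ω_c = 22  ⇒  ω_c = 11/45
  ⇒ ω_c²/ω_s² = 11/45
Coupling ω_s² = ω_c¹ ⇒ overall = 5/24 × 11/45 = 11/216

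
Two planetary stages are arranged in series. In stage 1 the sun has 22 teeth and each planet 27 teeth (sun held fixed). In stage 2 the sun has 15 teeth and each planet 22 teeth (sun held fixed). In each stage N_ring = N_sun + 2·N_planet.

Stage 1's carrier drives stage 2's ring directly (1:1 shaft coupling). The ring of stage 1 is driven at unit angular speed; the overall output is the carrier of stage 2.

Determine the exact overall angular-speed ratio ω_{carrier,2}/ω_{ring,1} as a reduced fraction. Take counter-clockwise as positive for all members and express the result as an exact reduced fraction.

Stage 1: N_ring = 22 + 2·27 = 76
Stage 1: 22(ω_s−ω_c) = −76(ω_r−ω_c),  ω_s=0, ω_r=1
Stage 1: 22(0−ω_c) = −76(1−ω_c)  ⇒  98ω_c = 76  ⇒  ω_c = 38/49
  ⇒ ω_c¹/ω_r¹ = 38/49
Stage 2: N_ring = 15 + 2·22 = 59
Stage 2: 15(ω_s−ω_c) = −59(ω_r−ω_c),  ω_s=0, ω_r=1
Stage 2: 15(0−ω_c) = −59(1−ω_c)  ⇒  74ω_c = 59  ⇒  ω_c = 59/74
  ⇒ ω_c²/ω_r² = 59/74
Coupling ω_r² = ω_c¹ ⇒ overall = 38/49 × 59/74 = 1121/1813

1121/1813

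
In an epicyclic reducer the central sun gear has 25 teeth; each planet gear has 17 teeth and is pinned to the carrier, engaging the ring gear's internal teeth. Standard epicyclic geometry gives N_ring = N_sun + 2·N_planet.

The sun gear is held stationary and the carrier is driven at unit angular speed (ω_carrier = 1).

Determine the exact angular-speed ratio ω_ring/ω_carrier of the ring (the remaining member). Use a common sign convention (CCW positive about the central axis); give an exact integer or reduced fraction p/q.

84/59

N_ring = 25 + 2·17 = 59
25(ω_s−ω_c) = −59(ω_r−ω_c),  ω_s=0, ω_c=1
ω_r = 1 − (25/59)(0−1) = 84/59
ω_r/ω_c = 84/59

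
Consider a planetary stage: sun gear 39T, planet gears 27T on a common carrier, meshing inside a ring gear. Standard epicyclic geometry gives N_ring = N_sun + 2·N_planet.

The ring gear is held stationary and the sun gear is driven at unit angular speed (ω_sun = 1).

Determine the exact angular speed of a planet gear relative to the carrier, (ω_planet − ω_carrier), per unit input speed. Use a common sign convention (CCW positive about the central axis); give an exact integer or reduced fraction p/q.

-403/396

N_ring = 39 + 2·27 = 93
39(ω_s−ω_c) = −93(ω_r−ω_c),  ω_r=0, ω_s=1
39(1−ω_c) = −93(0−ω_c)  ⇒  132ω_c = 39  ⇒  ω_c = 13/44
sun–planet: 39·(1−13/44) = −27·(ω_p−ω_c)  ⇒  ω_p−ω_c = −(39/27)·(31/44) = -403/396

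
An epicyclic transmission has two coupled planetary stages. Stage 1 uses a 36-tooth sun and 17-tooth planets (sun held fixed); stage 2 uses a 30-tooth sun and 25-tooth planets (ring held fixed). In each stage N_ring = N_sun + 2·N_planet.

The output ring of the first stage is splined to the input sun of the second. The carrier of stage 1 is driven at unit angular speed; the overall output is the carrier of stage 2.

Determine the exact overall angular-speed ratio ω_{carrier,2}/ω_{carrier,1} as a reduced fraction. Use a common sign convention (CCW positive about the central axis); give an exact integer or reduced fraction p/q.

Stage 1: N_ring = 36 + 2·17 = 70
Stage 1: 36(ω_s−ω_c) = −70(ω_r−ω_c),  ω_s=0, ω_c=1
Stage 1: ω_r = 1 − (36/70)(0−1) = 53/35
  ⇒ ω_r¹/ω_c¹ = 53/35
Stage 2: N_ring = 30 + 2·25 = 80
Stage 2: 30(ω_s−ω_c) = −80(ω_r−ω_c),  ω_r=0, ω_s=1
Stage 2: 30(1−ω_c) = −80(0−ω_c)  ⇒  110ω_c = 30  ⇒  ω_c = 3/11
  ⇒ ω_c²/ω_s² = 3/11
Coupling ω_s² = ω_r¹ ⇒ overall = 53/35 × 3/11 = 159/385

159/385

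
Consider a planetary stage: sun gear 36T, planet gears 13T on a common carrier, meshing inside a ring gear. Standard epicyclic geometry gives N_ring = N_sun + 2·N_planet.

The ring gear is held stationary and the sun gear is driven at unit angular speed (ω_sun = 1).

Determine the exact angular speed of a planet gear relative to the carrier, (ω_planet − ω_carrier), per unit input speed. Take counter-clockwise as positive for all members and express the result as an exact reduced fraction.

-1116/637

N_ring = 36 + 2·13 = 62
36(ω_s−ω_c) = −62(ω_r−ω_c),  ω_r=0, ω_s=1
36(1−ω_c) = −62(0−ω_c)  ⇒  98ω_c = 36  ⇒  ω_c = 18/49
sun–planet: 36·(1−18/49) = −13·(ω_p−ω_c)  ⇒  ω_p−ω_c = −(36/13)·(31/49) = -1116/637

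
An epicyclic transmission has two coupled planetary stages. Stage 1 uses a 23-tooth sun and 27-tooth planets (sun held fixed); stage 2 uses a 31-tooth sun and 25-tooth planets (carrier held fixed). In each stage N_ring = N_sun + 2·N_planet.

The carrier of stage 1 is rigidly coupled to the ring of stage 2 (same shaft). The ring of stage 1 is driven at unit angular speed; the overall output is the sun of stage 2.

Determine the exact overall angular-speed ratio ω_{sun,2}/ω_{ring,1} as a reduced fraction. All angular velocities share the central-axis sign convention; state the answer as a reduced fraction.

-6237/3100

Stage 1: N_ring = 23 + 2·27 = 77
Stage 1: 23(ω_s−ω_c) = −77(ω_r−ω_c),  ω_s=0, ω_r=1
Stage 1: 23(0−ω_c) = −77(1−ω_c)  ⇒  100ω_c = 77  ⇒  ω_c = 77/100
  ⇒ ω_c¹/ω_r¹ = 77/100
Stage 2: N_ring = 31 + 2·25 = 81
Stage 2: 31(ω_s−ω_c) = −81(ω_r−ω_c),  ω_c=0, ω_r=1
Stage 2: ω_s = 0 − (81/31)(1−0) = -81/31
  ⇒ ω_s²/ω_r² = -81/31
Coupling ω_r² = ω_c¹ ⇒ overall = 77/100 × -81/31 = -6237/3100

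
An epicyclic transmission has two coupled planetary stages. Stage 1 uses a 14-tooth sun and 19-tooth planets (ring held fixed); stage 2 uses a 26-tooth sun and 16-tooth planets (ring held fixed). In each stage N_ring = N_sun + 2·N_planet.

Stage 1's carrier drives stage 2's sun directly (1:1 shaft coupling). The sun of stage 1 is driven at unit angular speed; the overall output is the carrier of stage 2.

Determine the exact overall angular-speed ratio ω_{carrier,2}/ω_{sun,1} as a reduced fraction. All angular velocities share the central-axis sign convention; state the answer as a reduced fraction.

Stage 1: N_ring = 14 + 2·19 = 52
Stage 1: 14(ω_s−ω_c) = −52(ω_r−ω_c),  ω_r=0, ω_s=1
Stage 1: 14(1−ω_c) = −52(0−ω_c)  ⇒  66ω_c = 14  ⇒  ω_c = 7/33
  ⇒ ω_c¹/ω_s¹ = 7/33
Stage 2: N_ring = 26 + 2·16 = 58
Stage 2: 26(ω_s−ω_c) = −58(ω_r−ω_c),  ω_r=0, ω_s=1
Stage 2: 26(1−ω_c) = −58(0−ω_c)  ⇒  84ω_c = 26  ⇒  ω_c = 13/42
  ⇒ ω_c²/ω_s² = 13/42
Coupling ω_s² = ω_c¹ ⇒ overall = 7/33 × 13/42 = 13/198

13/198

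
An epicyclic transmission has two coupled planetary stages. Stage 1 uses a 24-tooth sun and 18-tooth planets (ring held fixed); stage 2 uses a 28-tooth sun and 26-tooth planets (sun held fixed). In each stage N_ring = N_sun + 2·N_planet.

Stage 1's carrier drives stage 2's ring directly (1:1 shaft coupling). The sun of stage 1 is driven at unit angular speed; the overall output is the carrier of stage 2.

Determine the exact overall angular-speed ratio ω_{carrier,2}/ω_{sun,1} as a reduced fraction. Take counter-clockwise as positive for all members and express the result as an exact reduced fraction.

40/189

Stage 1: N_ring = 24 + 2·18 = 60
Stage 1: 24(ω_s−ω_c) = −60(ω_r−ω_c),  ω_r=0, ω_s=1
Stage 1: 24(1−ω_c) = −60(0−ω_c)  ⇒  84ω_c = 24  ⇒  ω_c = 2/7
  ⇒ ω_c¹/ω_s¹ = 2/7
Stage 2: N_ring = 28 + 2·26 = 80
Stage 2: 28(ω_s−ω_c) = −80(ω_r−ω_c),  ω_s=0, ω_r=1
Stage 2: 28(0−ω_c) = −80(1−ω_c)  ⇒  108ω_c = 80  ⇒  ω_c = 20/27
  ⇒ ω_c²/ω_r² = 20/27
Coupling ω_r² = ω_c¹ ⇒ overall = 2/7 × 20/27 = 40/189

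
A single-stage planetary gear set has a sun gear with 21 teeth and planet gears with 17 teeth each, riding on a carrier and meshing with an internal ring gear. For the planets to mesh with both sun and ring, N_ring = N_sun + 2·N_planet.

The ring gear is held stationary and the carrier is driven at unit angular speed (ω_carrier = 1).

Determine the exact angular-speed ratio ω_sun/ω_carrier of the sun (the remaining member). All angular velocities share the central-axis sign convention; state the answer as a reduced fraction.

N_ring = 21 + 2·17 = 55
21(ω_s−ω_c) = −55(ω_r−ω_c),  ω_r=0, ω_c=1
ω_s = 1 − (55/21)(0−1) = 76/21
ω_s/ω_c = 76/21

76/21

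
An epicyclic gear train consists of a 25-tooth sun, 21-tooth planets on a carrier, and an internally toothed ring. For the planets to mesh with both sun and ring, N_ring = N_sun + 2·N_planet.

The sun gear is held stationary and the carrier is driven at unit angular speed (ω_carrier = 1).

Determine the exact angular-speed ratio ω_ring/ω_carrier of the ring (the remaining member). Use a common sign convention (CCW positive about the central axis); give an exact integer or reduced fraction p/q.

92/67

N_ring = 25 + 2·21 = 67
25(ω_s−ω_c) = −67(ω_r−ω_c),  ω_s=0, ω_c=1
ω_r = 1 − (25/67)(0−1) = 92/67
ω_r/ω_c = 92/67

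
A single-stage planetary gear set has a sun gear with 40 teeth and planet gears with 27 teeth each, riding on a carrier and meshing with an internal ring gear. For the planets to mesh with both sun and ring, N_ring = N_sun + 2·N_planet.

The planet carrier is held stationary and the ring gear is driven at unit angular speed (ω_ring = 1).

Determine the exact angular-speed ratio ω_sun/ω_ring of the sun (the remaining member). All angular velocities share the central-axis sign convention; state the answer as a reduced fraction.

-47/20

N_ring = 40 + 2·27 = 94
40(ω_s−ω_c) = −94(ω_r−ω_c),  ω_c=0, ω_r=1
ω_s = 0 − (94/40)(1−0) = -47/20
ω_s/ω_r = -47/20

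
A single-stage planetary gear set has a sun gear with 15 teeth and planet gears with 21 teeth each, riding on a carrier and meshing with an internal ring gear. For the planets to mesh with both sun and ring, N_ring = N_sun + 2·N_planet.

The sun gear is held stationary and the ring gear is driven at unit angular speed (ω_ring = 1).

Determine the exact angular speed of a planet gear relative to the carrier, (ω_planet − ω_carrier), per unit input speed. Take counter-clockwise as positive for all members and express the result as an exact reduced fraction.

N_ring = 15 + 2·21 = 57
15(ω_s−ω_c) = −57(ω_r−ω_c),  ω_s=0, ω_r=1
15(0−ω_c) = −57(1−ω_c)  ⇒  72ω_c = 57  ⇒  ω_c = 19/24
sun–planet: 15·(0−19/24) = −21·(ω_p−ω_c)  ⇒  ω_p−ω_c = −(15/21)·(-19/24) = 95/168

95/168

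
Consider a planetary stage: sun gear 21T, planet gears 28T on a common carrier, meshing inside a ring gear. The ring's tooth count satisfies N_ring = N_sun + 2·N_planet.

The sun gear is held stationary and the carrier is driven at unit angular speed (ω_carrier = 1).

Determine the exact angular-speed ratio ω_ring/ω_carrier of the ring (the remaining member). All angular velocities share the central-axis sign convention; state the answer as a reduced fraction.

N_ring = 21 + 2·28 = 77
21(ω_s−ω_c) = −77(ω_r−ω_c),  ω_s=0, ω_c=1
ω_r = 1 − (21/77)(0−1) = 14/11
ω_r/ω_c = 14/11

14/11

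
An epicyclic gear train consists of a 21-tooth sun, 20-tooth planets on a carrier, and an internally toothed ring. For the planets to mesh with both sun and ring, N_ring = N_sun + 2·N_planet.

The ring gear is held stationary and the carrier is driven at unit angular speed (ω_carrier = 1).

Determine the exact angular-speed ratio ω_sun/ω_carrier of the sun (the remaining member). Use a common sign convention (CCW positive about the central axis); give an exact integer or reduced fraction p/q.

82/21

N_ring = 21 + 2·20 = 61
21(ω_s−ω_c) = −61(ω_r−ω_c),  ω_r=0, ω_c=1
ω_s = 1 − (61/21)(0−1) = 82/21
ω_s/ω_c = 82/21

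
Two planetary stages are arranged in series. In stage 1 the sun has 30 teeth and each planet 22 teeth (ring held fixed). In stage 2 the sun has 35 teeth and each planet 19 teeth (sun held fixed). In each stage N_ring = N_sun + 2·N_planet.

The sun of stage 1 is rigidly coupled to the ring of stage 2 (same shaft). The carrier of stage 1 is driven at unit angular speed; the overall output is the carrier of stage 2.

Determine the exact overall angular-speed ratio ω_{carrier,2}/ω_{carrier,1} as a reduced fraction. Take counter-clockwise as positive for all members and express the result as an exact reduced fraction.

949/405

Stage 1: N_ring = 30 + 2·22 = 74
Stage 1: 30(ω_s−ω_c) = −74(ω_r−ω_c),  ω_r=0, ω_c=1
Stage 1: ω_s = 1 − (74/30)(0−1) = 52/15
  ⇒ ω_s¹/ω_c¹ = 52/15
Stage 2: N_ring = 35 + 2·19 = 73
Stage 2: 35(ω_s−ω_c) = −73(ω_r−ω_c),  ω_s=0, ω_r=1
Stage 2: 35(0−ω_c) = −73(1−ω_c)  ⇒  108ω_c = 73  ⇒  ω_c = 73/108
  ⇒ ω_c²/ω_r² = 73/108
Coupling ω_r² = ω_s¹ ⇒ overall = 52/15 × 73/108 = 949/405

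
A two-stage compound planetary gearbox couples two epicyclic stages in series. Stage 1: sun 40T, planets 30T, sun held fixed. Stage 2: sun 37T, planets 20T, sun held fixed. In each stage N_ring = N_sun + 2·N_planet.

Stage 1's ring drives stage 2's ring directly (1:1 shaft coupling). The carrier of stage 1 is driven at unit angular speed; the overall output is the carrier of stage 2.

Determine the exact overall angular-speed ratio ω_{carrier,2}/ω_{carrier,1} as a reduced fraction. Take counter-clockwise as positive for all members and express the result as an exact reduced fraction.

Stage 1: N_ring = 40 + 2·30 = 100
Stage 1: 40(ω_s−ω_c) = −100(ω_r−ω_c),  ω_s=0, ω_c=1
Stage 1: ω_r = 1 − (40/100)(0−1) = 7/5
  ⇒ ω_r¹/ω_c¹ = 7/5
Stage 2: N_ring = 37 + 2·20 = 77
Stage 2: 37(ω_s−ω_c) = −77(ω_r−ω_c),  ω_s=0, ω_r=1
Stage 2: 37(0−ω_c) = −77(1−ω_c)  ⇒  114ω_c = 77  ⇒  ω_c = 77/114
  ⇒ ω_c²/ω_r² = 77/114
Coupling ω_r² = ω_r¹ ⇒ overall = 7/5 × 77/114 = 539/570

539/570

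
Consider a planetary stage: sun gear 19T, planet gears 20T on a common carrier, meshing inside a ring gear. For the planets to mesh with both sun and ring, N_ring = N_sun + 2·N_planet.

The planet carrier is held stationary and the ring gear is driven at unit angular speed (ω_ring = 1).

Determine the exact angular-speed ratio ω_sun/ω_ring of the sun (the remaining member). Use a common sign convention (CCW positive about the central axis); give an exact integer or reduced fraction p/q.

-59/19

N_ring = 19 + 2·20 = 59
19(ω_s−ω_c) = −59(ω_r−ω_c),  ω_c=0, ω_r=1
ω_s = 0 − (59/19)(1−0) = -59/19
ω_s/ω_r = -59/19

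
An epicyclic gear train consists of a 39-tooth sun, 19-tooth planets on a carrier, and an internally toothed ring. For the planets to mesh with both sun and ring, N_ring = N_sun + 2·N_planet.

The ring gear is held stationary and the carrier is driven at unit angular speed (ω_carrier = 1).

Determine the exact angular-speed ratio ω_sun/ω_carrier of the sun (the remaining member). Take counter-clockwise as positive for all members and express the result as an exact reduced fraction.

116/39

N_ring = 39 + 2·19 = 77
39(ω_s−ω_c) = −77(ω_r−ω_c),  ω_r=0, ω_c=1
ω_s = 1 − (77/39)(0−1) = 116/39
ω_s/ω_c = 116/39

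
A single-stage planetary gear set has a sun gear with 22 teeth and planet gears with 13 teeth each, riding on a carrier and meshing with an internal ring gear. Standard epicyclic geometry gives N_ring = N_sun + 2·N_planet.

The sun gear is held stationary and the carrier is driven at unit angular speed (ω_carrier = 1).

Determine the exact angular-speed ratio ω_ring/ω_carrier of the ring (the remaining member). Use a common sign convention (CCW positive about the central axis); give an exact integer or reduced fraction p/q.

35/24

N_ring = 22 + 2·13 = 48
22(ω_s−ω_c) = −48(ω_r−ω_c),  ω_s=0, ω_c=1
ω_r = 1 − (22/48)(0−1) = 35/24
ω_r/ω_c = 35/24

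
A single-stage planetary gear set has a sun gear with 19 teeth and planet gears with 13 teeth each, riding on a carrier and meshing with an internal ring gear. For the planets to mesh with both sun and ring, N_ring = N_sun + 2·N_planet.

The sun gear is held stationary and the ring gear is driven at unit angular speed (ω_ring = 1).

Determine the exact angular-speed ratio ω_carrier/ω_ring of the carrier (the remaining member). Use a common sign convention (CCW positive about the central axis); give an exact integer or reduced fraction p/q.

45/64

N_ring = 19 + 2·13 = 45
19(ω_s−ω_c) = −45(ω_r−ω_c),  ω_s=0, ω_r=1
19(0−ω_c) = −45(1−ω_c)  ⇒  64ω_c = 45  ⇒  ω_c = 45/64
ω_c/ω_r = 45/64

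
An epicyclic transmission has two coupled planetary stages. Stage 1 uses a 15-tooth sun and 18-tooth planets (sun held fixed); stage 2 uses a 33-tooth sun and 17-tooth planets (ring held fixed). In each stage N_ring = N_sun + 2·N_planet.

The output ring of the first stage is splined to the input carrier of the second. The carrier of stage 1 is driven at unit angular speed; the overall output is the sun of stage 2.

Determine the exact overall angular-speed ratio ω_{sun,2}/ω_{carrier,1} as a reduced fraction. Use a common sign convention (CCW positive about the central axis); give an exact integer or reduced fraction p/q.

200/51

Stage 1: N_ring = 15 + 2·18 = 51
Stage 1: 15(ω_s−ω_c) = −51(ω_r−ω_c),  ω_s=0, ω_c=1
Stage 1: ω_r = 1 − (15/51)(0−1) = 22/17
  ⇒ ω_r¹/ω_c¹ = 22/17
Stage 2: N_ring = 33 + 2·17 = 67
Stage 2: 33(ω_s−ω_c) = −67(ω_r−ω_c),  ω_r=0, ω_c=1
Stage 2: ω_s = 1 − (67/33)(0−1) = 100/33
  ⇒ ω_s²/ω_c² = 100/33
Coupling ω_c² = ω_r¹ ⇒ overall = 22/17 × 100/33 = 200/51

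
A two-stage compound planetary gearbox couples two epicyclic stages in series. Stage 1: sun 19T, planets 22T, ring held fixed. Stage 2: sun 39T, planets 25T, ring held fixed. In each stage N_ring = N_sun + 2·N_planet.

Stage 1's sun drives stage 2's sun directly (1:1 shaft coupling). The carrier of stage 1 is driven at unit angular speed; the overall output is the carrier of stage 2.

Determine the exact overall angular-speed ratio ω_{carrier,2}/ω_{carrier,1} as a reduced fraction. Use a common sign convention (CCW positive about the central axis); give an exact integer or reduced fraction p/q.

1599/1216

Stage 1: N_ring = 19 + 2·22 = 63
Stage 1: 19(ω_s−ω_c) = −63(ω_r−ω_c),  ω_r=0, ω_c=1
Stage 1: ω_s = 1 − (63/19)(0−1) = 82/19
  ⇒ ω_s¹/ω_c¹ = 82/19
Stage 2: N_ring = 39 + 2·25 = 89
Stage 2: 39(ω_s−ω_c) = −89(ω_r−ω_c),  ω_r=0, ω_s=1
Stage 2: 39(1−ω_c) = −89(0−ω_c)  ⇒  128ω_c = 39  ⇒  ω_c = 39/128
  ⇒ ω_c²/ω_s² = 39/128
Coupling ω_s² = ω_s¹ ⇒ overall = 82/19 × 39/128 = 1599/1216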